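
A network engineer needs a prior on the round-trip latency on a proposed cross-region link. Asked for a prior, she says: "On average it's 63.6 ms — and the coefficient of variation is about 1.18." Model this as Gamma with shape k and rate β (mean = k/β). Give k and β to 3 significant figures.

k ≈ 0.718, β ≈ 0.0113

For Gamma(k, rate β): mean = k/β, variance = k/β², so CV = 1/√k.
CV = 1.18, hence k = 1/CV² = 0.718.
Then β = k/mean = 0.718/63.6 = 0.0113.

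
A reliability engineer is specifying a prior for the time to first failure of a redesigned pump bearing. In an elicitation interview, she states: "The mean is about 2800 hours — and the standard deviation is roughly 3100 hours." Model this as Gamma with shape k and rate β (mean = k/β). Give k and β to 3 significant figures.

For Gamma(k, rate β): mean = k/β, variance = k/β², so CV = 1/√k.
CV = SD/mean = 3100/2800 = 1.107, hence k = 1/CV² = 0.816.
Then β = k/mean = 0.816/2800 = 0.000291.

k ≈ 0.816, β ≈ 0.000291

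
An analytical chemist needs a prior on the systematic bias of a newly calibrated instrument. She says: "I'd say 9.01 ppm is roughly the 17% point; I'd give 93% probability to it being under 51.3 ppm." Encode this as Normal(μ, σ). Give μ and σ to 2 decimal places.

μ = 25.62, σ = 17.40

For Normal(μ,σ), the p-quantile is μ + z_p·σ. Here z_{0.17} = -0.9542, z_{0.93} = 1.476.
So 9.01 = μ − 0.9542σ and 51.3 = μ + 1.476σ.
Subtracting: σ = (51.3 − 9.01)/(1.476 − (-0.9542)) = 17.40.
Then μ = 9.01 − (-0.9542)·17.40 = 25.62.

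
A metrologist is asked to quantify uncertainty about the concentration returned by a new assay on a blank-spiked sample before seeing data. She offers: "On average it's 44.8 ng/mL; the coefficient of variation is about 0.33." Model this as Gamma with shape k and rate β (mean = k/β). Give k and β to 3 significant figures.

For Gamma(k, rate β): mean = k/β, variance = k/β², so CV = 1/√k.
CV = 0.33, hence k = 1/CV² = 9.18.
Then β = k/mean = 9.18/44.8 = 0.205.

k ≈ 9.18, β ≈ 0.205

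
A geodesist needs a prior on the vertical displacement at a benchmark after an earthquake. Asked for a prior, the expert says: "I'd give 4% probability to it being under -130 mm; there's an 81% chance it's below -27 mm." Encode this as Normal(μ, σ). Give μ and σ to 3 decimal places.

μ = -61.400, σ = 39.185

For Normal(μ,σ), the p-quantile is μ + z_p·σ. Here z_{0.04} = -1.751, z_{0.81} = 0.8779.
So -130 = μ − 1.751σ and -27 = μ + 0.8779σ.
Subtracting: σ = (-27 − -130)/(0.8779 − (-1.751)) = 39.185.
Then μ = -130 − (-1.751)·39.185 = -61.400.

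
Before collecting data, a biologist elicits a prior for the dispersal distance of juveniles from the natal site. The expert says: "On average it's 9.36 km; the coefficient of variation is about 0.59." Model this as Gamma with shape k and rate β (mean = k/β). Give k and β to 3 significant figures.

k ≈ 2.87, β ≈ 0.307

For Gamma(k, rate β): mean = k/β, variance = k/β², so CV = 1/√k.
CV = 0.59, hence k = 1/CV² = 2.87.
Then β = k/mean = 2.87/9.36 = 0.307.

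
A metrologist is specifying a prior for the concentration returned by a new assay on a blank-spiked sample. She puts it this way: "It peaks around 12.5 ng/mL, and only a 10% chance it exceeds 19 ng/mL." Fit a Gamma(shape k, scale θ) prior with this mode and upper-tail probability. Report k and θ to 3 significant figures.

Gamma(k,θ) with k>1 has mode (k−1)θ, so θ = 12.5/(k−1).
Need P(X < 19) = 0.9 with θ tied to k this way. Start at k = 2, θ = 12.5: P(X<19) ≈ 0.449.
Too low — raise k to concentrate. Iterating converges to k ≈ 11.6.
Then θ = 12.5/(11.6−1) ≈ 1.18.

k ≈ 11.6, θ ≈ 1.18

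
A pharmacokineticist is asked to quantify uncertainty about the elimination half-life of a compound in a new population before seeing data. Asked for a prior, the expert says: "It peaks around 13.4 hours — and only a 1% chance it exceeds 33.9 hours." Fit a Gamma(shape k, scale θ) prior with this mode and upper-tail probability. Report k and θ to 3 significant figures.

Gamma(k,θ) with k>1 has mode (k−1)θ, so θ = 13.4/(k−1).
Need P(X < 33.9) = 0.99 with θ tied to k this way. Start at k = 2, θ = 13.4: P(X<33.9) ≈ 0.719.
Too low — raise k to concentrate. Iterating converges to k ≈ 6.43.
Then θ = 13.4/(6.43−1) ≈ 2.47.

k ≈ 6.43, θ ≈ 2.47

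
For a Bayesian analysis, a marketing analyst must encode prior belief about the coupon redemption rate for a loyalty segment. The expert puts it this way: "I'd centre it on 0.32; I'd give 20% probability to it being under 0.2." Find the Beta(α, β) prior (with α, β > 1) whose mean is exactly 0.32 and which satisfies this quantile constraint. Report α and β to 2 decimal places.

With mean 0.32 fixed, write α = 0.32s, β = 0.68s where s = α+β.
Need P(θ < 0.2) = 0.2 under Beta(0.32s, 0.68s). Normal approximation: (q−m)/√(m(1−m)/s) ≈ z_{0.2} = -0.842, so s ≈ 0.32·0.68·(-0.842)²/(0.2−0.32)² = 10.7.
At s = 10.7: P(θ<0.2) ≈ 0.205. Adjusting to match 0.2 gives s ≈ 11.11.
So α = 0.32·11.11 ≈ 3.55, β = 0.68·11.11 ≈ 7.55.

α ≈ 3.55, β ≈ 7.55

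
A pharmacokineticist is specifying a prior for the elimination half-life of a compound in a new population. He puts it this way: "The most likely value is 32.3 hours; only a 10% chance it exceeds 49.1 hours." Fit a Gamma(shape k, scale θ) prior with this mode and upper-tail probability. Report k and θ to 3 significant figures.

Gamma(k,θ) with k>1 has mode (k−1)θ, so θ = 32.3/(k−1).
Need P(X < 49.1) = 0.9 with θ tied to k this way. Start at k = 2, θ = 32.3: P(X<49.1) ≈ 0.449.
Too low — raise k to concentrate. Iterating converges to k ≈ 11.6.
Then θ = 32.3/(11.6−1) ≈ 3.04.

k ≈ 11.6, θ ≈ 3.04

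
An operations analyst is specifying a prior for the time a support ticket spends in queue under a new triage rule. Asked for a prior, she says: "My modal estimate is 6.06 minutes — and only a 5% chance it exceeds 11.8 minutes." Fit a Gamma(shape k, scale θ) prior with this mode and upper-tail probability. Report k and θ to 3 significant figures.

k ≈ 7.25, θ ≈ 0.969

Gamma(k,θ) with k>1 has mode (k−1)θ, so θ = 6.06/(k−1).
Need P(X < 11.8) = 0.95 with θ tied to k this way. Start at k = 2, θ = 6.06: P(X<11.8) ≈ 0.580.
Too low — raise k to concentrate. Iterating converges to k ≈ 7.25.
Then θ = 6.06/(7.25−1) ≈ 0.969.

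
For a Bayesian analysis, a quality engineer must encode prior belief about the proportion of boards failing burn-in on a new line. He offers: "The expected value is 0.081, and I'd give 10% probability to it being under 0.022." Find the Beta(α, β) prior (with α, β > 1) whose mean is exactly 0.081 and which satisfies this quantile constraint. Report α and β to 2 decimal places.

With mean 0.081 fixed, write α = 0.081s, β = 0.919s where s = α+β.
Need P(θ < 0.022) = 0.1 under Beta(0.081s, 0.919s). Normal approximation: (q−m)/√(m(1−m)/s) ≈ z_{0.1} = -1.28, so s ≈ 0.081·0.919·(-1.28)²/(0.022−0.081)² = 35.1.
At s = 35.1: P(θ<0.022) ≈ 0.050. Adjusting to match 0.1 gives s ≈ 23.90.
So α = 0.081·23.90 ≈ 1.94, β = 0.919·23.90 ≈ 21.96.

α ≈ 1.94, β ≈ 21.96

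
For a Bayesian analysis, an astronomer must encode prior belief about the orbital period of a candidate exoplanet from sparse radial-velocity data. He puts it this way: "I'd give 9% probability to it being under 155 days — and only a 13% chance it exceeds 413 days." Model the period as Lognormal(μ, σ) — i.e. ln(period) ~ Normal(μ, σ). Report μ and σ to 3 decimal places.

μ ≈ 5.576, σ ≈ 0.397

If T ~ Lognormal(μ,σ) then ln T ~ Normal(μ,σ), so the p-quantile of ln T is μ + z_p·σ.
ln(155) = 5.043 and ln(413) = 6.023; z_{0.09} = -1.341, z_{0.87} = 1.126.
σ = (6.023 − 5.043)/(1.126 − (-1.341)) = 0.397.
μ = 5.043 − (-1.341)·0.397 = 5.576.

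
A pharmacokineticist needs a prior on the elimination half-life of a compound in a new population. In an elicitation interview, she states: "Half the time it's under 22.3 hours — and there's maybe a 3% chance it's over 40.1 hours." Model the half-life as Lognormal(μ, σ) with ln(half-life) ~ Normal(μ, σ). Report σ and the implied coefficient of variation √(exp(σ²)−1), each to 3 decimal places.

If T ~ Lognormal(μ,σ) then ln T ~ Normal(μ,σ), so the p-quantile of ln T is μ + z_p·σ.
ln(22.3) = 3.105 and ln(40.1) = 3.691; z_{0.5} = 0, z_{0.97} = 1.881.
σ = (3.691 − 3.105)/(1.881 − (0)) = 0.312.
μ = 3.105 − (0)·0.312 = 3.105.
CV = √(exp(σ²)−1) = √(exp(0.0973)−1) = 0.320.

σ ≈ 0.312, CV ≈ 0.320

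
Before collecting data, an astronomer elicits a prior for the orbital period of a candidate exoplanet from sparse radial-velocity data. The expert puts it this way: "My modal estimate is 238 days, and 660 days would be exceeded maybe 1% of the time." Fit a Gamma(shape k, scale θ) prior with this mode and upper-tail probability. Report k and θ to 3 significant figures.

k ≈ 5.41, θ ≈ 54

Gamma(k,θ) with k>1 has mode (k−1)θ, so θ = 238/(k−1).
Need P(X < 660) = 0.99 with θ tied to k this way. Start at k = 2, θ = 238: P(X<660) ≈ 0.764.
Too low — raise k to concentrate. Iterating converges to k ≈ 5.41.
Then θ = 238/(5.41−1) ≈ 54.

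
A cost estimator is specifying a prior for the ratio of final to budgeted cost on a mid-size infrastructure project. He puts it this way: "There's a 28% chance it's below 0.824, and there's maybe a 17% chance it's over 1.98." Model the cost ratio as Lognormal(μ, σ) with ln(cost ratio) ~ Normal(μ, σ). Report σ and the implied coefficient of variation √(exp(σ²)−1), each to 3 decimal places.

If T ~ Lognormal(μ,σ) then ln T ~ Normal(μ,σ), so the p-quantile of ln T is μ + z_p·σ.
ln(0.824) = -0.1936 and ln(1.98) = 0.6831; z_{0.28} = -0.5828, z_{0.83} = 0.9542.
σ = (0.6831 − -0.1936)/(0.9542 − (-0.5828)) = 0.570.
μ = -0.1936 − (-0.5828)·0.570 = 0.139.
CV = √(exp(σ²)−1) = √(exp(0.3253)−1) = 0.620.

σ ≈ 0.570, CV ≈ 0.620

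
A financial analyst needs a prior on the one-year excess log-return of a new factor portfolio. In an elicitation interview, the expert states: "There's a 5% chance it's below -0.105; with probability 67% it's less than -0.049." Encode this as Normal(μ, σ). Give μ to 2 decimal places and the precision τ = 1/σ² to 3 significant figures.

The p-quantile of Normal(μ,σ) is μ + z_p·σ, with z_{0.05} = -1.645 and z_{0.67} = 0.4399.
Eliminate σ: μ = (z₂·x₁ − z₁·x₂)/(z₂ − z₁) = (0.4399·-0.105 − (-1.645)·-0.049)/2.085 = -0.06.
Then σ = (x₂ − x₁)/(z₂ − z₁) = (-0.049 − -0.105)/2.085 = 0.03.
Precision τ = 1/σ² = 1/0.02686² = 1390.

μ = -0.06, τ = 1390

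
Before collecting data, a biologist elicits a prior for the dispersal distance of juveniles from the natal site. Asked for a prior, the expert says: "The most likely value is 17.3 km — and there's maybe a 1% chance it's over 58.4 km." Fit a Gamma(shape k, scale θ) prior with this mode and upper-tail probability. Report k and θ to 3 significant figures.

k ≈ 3.95, θ ≈ 5.86

Gamma(k,θ) with k>1 has mode (k−1)θ, so θ = 17.3/(k−1).
Need P(X < 58.4) = 0.99 with θ tied to k this way. Start at k = 2, θ = 17.3: P(X<58.4) ≈ 0.850.
Too low — raise k to concentrate. Iterating converges to k ≈ 3.95.
Then θ = 17.3/(3.95−1) ≈ 5.86.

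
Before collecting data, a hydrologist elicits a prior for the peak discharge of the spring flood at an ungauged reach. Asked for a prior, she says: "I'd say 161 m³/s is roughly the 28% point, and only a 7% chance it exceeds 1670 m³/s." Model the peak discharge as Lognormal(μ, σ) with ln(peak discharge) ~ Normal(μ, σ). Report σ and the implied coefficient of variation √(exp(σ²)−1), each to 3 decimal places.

If T ~ Lognormal(μ,σ) then ln T ~ Normal(μ,σ), so the p-quantile of ln T is μ + z_p·σ.
ln(161) = 5.081 and ln(1670) = 7.421; z_{0.28} = -0.5828, z_{0.93} = 1.476.
σ = (7.421 − 5.081)/(1.476 − (-0.5828)) = 1.136.
μ = 5.081 − (-0.5828)·1.136 = 5.744.
CV = √(exp(σ²)−1) = √(exp(1.2911)−1) = 1.624.

σ ≈ 1.136, CV ≈ 1.624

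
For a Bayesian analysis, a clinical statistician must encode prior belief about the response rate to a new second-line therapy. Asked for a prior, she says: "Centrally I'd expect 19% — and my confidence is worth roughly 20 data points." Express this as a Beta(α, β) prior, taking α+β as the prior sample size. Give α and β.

α = 3.8, β = 16.2

Under the effective-sample-size interpretation, Beta(α, β) has prior mean α/(α+β) and prior sample size α+β.
So α+β = 20 and α/(α+β) = 0.19, giving α = 0.19·20 = 3.8 and β = 20 − 3.8 = 16.2.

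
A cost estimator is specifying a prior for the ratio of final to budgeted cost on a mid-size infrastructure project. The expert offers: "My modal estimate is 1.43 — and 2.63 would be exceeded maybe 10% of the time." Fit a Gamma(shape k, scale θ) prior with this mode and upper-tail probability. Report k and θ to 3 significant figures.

k ≈ 6.14, θ ≈ 0.278

Gamma(k,θ) with k>1 has mode (k−1)θ, so θ = 1.43/(k−1).
Need P(X < 2.63) = 0.9 with θ tied to k this way. Start at k = 2, θ = 1.43: P(X<2.63) ≈ 0.549.
Too low — raise k to concentrate. Iterating converges to k ≈ 6.14.
Then θ = 1.43/(6.14−1) ≈ 0.278.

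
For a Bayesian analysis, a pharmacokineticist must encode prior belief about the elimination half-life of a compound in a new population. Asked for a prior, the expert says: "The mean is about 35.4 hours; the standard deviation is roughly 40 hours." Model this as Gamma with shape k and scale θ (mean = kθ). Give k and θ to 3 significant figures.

k ≈ 0.783, θ ≈ 45.2

For Gamma(k, scale θ): mean = kθ, variance = kθ², so CV = 1/√k.
CV = SD/mean = 40/35.4 = 1.13, hence k = 1/CV² = 0.783.
Then θ = mean/k = 35.4/0.783 = 45.2.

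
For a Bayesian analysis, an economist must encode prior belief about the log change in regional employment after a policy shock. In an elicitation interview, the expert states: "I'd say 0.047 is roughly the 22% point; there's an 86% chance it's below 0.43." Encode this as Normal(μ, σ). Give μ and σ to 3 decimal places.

μ = 0.207, σ = 0.207

The p-quantile of Normal(μ,σ) is μ + z_p·σ, with z_{0.22} = -0.7722 and z_{0.86} = 1.08.
Eliminate σ: μ = (z₂·x₁ − z₁·x₂)/(z₂ − z₁) = (1.08·0.047 − (-0.7722)·0.43)/1.853 = 0.207.
Then σ = (x₂ − x₁)/(z₂ − z₁) = (0.43 − 0.047)/1.853 = 0.207.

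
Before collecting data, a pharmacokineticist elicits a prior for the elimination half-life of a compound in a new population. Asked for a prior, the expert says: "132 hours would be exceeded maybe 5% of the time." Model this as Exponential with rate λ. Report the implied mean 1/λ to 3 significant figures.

mean ≈ 44.1 hours

P(T > 132.0) = e^(−λ·132.0) = 0.05, so λ = −ln(0.05)/132.0 = 0.0227.
Mean = 1/λ = 44.1 hours.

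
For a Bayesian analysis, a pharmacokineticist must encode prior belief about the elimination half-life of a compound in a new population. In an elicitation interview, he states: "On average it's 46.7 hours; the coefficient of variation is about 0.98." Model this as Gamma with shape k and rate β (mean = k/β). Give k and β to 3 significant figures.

For Gamma(k, rate β): mean = k/β, variance = k/β², so CV = 1/√k.
CV = 0.98, hence k = 1/CV² = 1.04.
Then β = k/mean = 1.04/46.7 = 0.0223.

k ≈ 1.04, β ≈ 0.0223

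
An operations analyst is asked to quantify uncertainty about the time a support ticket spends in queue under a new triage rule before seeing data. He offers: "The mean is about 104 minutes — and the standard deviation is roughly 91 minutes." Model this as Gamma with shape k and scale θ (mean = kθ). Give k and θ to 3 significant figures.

For Gamma(k, scale θ): mean = kθ, variance = kθ², so CV = 1/√k.
CV = SD/mean = 91/104 = 0.875, hence k = 1/CV² = 1.31.
Then θ = mean/k = 104/1.31 = 79.6.

k ≈ 1.31, θ ≈ 79.6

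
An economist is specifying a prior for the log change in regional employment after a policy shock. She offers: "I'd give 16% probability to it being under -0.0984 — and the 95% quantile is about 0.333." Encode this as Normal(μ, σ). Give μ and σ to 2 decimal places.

μ = 0.06, σ = 0.16

For Normal(μ,σ), the p-quantile is μ + z_p·σ. Here z_{0.16} = -0.9945, z_{0.95} = 1.645.
So -0.0984 = μ − 0.9945σ and 0.333 = μ + 1.645σ.
Subtracting: σ = (0.333 − -0.0984)/(1.645 − (-0.9945)) = 0.16.
Then μ = -0.0984 − (-0.9945)·0.16 = 0.06.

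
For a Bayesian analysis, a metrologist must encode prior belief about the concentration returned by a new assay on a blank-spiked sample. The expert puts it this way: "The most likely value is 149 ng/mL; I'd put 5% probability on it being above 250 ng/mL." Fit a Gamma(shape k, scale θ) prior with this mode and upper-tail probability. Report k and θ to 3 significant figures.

k ≈ 11.4, θ ≈ 14.3

Gamma(k,θ) with k>1 has mode (k−1)θ, so θ = 149/(k−1).
Need P(X < 250) = 0.95 with θ tied to k this way. Start at k = 2, θ = 149: P(X<250) ≈ 0.500.
Too low — raise k to concentrate. Iterating converges to k ≈ 11.4.
Then θ = 149/(11.4−1) ≈ 14.3.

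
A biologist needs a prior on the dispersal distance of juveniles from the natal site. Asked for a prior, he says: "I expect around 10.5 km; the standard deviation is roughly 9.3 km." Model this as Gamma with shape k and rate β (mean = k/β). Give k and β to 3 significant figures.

k ≈ 1.27, β ≈ 0.121

For Gamma(k, rate β): mean = k/β, variance = k/β², so CV = 1/√k.
CV = SD/mean = 9.3/10.5 = 0.8857, hence k = 1/CV² = 1.27.
Then β = k/mean = 1.27/10.5 = 0.121.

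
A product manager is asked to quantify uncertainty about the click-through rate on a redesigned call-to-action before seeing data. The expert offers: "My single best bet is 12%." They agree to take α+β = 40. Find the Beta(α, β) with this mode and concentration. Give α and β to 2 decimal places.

α = 5.56, β = 34.44

For α,β > 1 the Beta mode is (α−1)/(α+β−2). With α+β = 40, the mode is (α−1)/38.
Set (α−1)/38 = 0.12 → α = 1 + 0.12·38 = 5.56.
β = 40 − α = 34.44.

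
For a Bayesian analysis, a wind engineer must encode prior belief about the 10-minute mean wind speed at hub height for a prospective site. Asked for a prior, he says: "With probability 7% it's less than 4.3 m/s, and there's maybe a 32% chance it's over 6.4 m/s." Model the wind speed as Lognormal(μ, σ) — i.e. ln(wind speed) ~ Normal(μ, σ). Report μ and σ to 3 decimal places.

If T ~ Lognormal(μ,σ) then ln T ~ Normal(μ,σ), so the p-quantile of ln T is μ + z_p·σ.
ln(4.3) = 1.459 and ln(6.4) = 1.856; z_{0.07} = -1.476, z_{0.68} = 0.4677.
σ = (1.856 − 1.459)/(0.4677 − (-1.476)) = 0.205.
μ = 1.459 − (-1.476)·0.205 = 1.761.

μ ≈ 1.761, σ ≈ 0.205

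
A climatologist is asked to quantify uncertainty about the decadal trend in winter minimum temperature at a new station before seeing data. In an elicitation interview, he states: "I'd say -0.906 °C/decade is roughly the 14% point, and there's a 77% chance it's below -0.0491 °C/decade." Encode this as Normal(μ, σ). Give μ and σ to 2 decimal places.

For Normal(μ,σ), the p-quantile is μ + z_p·σ. Here z_{0.14} = -1.08, z_{0.77} = 0.7388.
So -0.906 = μ − 1.08σ and -0.0491 = μ + 0.7388σ.
Subtracting: σ = (-0.0491 − -0.906)/(0.7388 − (-1.08)) = 0.47.
Then μ = -0.906 − (-1.08)·0.47 = -0.40.

μ = -0.40, σ = 0.47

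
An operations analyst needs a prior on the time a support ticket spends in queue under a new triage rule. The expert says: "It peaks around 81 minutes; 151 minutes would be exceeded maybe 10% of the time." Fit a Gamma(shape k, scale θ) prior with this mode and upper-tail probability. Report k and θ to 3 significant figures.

Gamma(k,θ) with k>1 has mode (k−1)θ, so θ = 81/(k−1).
Need P(X < 151) = 0.9 with θ tied to k this way. Start at k = 2, θ = 81: P(X<151) ≈ 0.556.
Too low — raise k to concentrate. Iterating converges to k ≈ 5.92.
Then θ = 81/(5.92−1) ≈ 16.5.

k ≈ 5.92, θ ≈ 16.5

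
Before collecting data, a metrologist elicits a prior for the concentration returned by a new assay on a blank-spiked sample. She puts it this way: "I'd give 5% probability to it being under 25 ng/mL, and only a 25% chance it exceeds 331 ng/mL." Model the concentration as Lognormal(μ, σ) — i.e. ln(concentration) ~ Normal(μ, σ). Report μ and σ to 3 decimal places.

If T ~ Lognormal(μ,σ) then ln T ~ Normal(μ,σ), so the p-quantile of ln T is μ + z_p·σ.
ln(25) = 3.219 and ln(331) = 5.802; z_{0.05} = -1.645, z_{0.75} = 0.6745.
σ = (5.802 − 3.219)/(0.6745 − (-1.645)) = 1.114.
μ = 3.219 − (-1.645)·1.114 = 5.051.

μ ≈ 5.051, σ ≈ 1.114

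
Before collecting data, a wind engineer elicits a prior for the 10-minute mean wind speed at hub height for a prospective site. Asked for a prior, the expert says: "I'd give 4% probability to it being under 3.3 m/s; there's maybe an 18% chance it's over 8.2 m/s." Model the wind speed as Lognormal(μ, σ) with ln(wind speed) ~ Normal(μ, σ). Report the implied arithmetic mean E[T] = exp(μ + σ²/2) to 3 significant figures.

If T ~ Lognormal(μ,σ) then ln T ~ Normal(μ,σ), so the p-quantile of ln T is μ + z_p·σ.
ln(3.3) = 1.194 and ln(8.2) = 2.104; z_{0.04} = -1.751, z_{0.82} = 0.9154.
σ = (2.104 − 1.194)/(0.9154 − (-1.751)) = 0.341.
μ = 1.194 − (-1.751)·0.341 = 1.792.
E[T] = exp(μ + σ²/2) = exp(1.792 + 0.0583) = 6.36 m/s.

E[T] ≈ 6.36 m/s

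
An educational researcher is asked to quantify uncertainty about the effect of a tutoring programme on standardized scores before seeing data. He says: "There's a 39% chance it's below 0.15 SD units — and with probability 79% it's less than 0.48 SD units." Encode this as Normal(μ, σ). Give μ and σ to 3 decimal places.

μ = 0.235, σ = 0.304

For Normal(μ,σ), the p-quantile is μ + z_p·σ. Here z_{0.39} = -0.2793, z_{0.79} = 0.8064.
So 0.15 = μ − 0.2793σ and 0.48 = μ + 0.8064σ.
Subtracting: σ = (0.48 − 0.15)/(0.8064 − (-0.2793)) = 0.304.
Then μ = 0.15 − (-0.2793)·0.304 = 0.235.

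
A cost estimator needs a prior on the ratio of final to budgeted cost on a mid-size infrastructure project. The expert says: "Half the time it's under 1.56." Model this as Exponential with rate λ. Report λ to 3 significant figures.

Exponential median = ln 2 / λ, so λ = ln 2 / 1.56 = 0.444.

λ ≈ 0.444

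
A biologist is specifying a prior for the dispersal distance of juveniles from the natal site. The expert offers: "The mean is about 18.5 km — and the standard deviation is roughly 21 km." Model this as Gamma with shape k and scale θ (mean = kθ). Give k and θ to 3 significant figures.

k ≈ 0.776, θ ≈ 23.8

For Gamma(k, scale θ): mean = kθ, variance = kθ², so CV = 1/√k.
CV = SD/mean = 21/18.5 = 1.135, hence k = 1/CV² = 0.776.
Then θ = mean/k = 18.5/0.776 = 23.8.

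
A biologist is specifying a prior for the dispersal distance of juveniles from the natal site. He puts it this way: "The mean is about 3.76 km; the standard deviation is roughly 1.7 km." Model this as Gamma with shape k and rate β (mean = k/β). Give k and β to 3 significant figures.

k ≈ 4.89, β ≈ 1.3

For Gamma(k, rate β): mean = k/β, variance = k/β², so CV = 1/√k.
CV = SD/mean = 1.7/3.76 = 0.4521, hence k = 1/CV² = 4.89.
Then β = k/mean = 4.89/3.76 = 1.3.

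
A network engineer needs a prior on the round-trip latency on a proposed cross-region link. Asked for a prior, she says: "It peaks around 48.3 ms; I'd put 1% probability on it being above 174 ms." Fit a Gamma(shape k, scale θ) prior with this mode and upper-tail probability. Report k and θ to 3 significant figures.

Gamma(k,θ) with k>1 has mode (k−1)θ, so θ = 48.3/(k−1).
Need P(X < 174) = 0.99 with θ tied to k this way. Start at k = 2, θ = 48.3: P(X<174) ≈ 0.875.
Too low — raise k to concentrate. Iterating converges to k ≈ 3.62.
Then θ = 48.3/(3.62−1) ≈ 18.5.

k ≈ 3.62, θ ≈ 18.5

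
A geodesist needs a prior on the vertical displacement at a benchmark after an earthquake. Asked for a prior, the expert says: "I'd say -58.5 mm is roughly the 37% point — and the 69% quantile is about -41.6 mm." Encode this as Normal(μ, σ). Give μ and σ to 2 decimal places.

The p-quantile of Normal(μ,σ) is μ + z_p·σ, with z_{0.37} = -0.3319 and z_{0.69} = 0.4959.
Eliminate σ: μ = (z₂·x₁ − z₁·x₂)/(z₂ − z₁) = (0.4959·-58.5 − (-0.3319)·-41.6)/0.8277 = -51.72.
Then σ = (x₂ − x₁)/(z₂ − z₁) = (-41.6 − -58.5)/0.8277 = 20.42.

μ = -51.72, σ = 20.42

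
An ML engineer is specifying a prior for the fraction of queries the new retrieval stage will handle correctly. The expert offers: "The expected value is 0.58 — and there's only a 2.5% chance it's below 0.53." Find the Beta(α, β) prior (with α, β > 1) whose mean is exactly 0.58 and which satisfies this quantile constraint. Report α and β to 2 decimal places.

α ≈ 219.78, β ≈ 159.15

With mean 0.58 fixed, write α = 0.58s, β = 0.42s where s = α+β.
Need P(θ < 0.53) = 0.025 under Beta(0.58s, 0.42s). Normal approximation: (q−m)/√(m(1−m)/s) ≈ z_{0.025} = -1.96, so s ≈ 0.58·0.42·(-1.96)²/(0.53−0.58)² = 374.3.
At s = 374.3: P(θ<0.53) ≈ 0.026. Adjusting to match 0.025 gives s ≈ 378.93.
So α = 0.58·378.93 ≈ 219.78, β = 0.42·378.93 ≈ 159.15.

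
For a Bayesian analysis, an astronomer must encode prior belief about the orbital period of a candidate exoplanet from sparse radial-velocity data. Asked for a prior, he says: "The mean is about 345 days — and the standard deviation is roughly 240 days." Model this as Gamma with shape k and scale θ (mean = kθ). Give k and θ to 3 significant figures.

k ≈ 2.07, θ ≈ 167

For Gamma(k, scale θ): mean = kθ, variance = kθ², so CV = 1/√k.
CV = SD/mean = 240/345 = 0.6957, hence k = 1/CV² = 2.07.
Then θ = mean/k = 345/2.07 = 167.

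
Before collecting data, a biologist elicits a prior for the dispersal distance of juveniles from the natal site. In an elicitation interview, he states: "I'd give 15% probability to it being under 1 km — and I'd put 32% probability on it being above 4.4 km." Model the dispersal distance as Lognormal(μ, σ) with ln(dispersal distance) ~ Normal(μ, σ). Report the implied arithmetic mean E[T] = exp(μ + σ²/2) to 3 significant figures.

E[T] ≈ 4.51 km

If T ~ Lognormal(μ,σ) then ln T ~ Normal(μ,σ), so the p-quantile of ln T is μ + z_p·σ.
ln(1) = 0 and ln(4.4) = 1.482; z_{0.15} = -1.036, z_{0.68} = 0.4677.
σ = (1.482 − 0)/(0.4677 − (-1.036)) = 0.985.
μ = 0 − (-1.036)·0.985 = 1.021.
E[T] = exp(μ + σ²/2) = exp(1.021 + 0.4851) = 4.51 km.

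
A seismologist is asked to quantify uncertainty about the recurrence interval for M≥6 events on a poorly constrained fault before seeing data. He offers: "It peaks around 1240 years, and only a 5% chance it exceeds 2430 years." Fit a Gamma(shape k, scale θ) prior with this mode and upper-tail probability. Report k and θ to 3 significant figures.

k ≈ 7.13, θ ≈ 202

Gamma(k,θ) with k>1 has mode (k−1)θ, so θ = 1240/(k−1).
Need P(X < 2430) = 0.95 with θ tied to k this way. Start at k = 2, θ = 1240: P(X<2430) ≈ 0.583.
Too low — raise k to concentrate. Iterating converges to k ≈ 7.13.
Then θ = 1240/(7.13−1) ≈ 202.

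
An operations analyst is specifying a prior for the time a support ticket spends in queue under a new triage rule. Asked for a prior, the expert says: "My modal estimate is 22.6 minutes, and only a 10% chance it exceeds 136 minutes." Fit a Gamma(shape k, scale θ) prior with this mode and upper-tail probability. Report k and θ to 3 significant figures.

k ≈ 1.53, θ ≈ 42.9

Gamma(k,θ) with k>1 has mode (k−1)θ, so θ = 22.6/(k−1).
Need P(X < 136) = 0.9 with θ tied to k this way. Start at k = 2, θ = 22.6: P(X<136) ≈ 0.983.
Too high — lower k to spread out. Iterating converges to k ≈ 1.53.
Then θ = 22.6/(1.53−1) ≈ 42.9.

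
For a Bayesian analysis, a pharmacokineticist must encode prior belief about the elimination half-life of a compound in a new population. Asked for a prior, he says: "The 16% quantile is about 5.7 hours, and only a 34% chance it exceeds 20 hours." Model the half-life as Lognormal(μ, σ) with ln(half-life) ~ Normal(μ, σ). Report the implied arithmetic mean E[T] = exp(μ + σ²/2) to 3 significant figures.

E[T] ≈ 20.6 hours

If T ~ Lognormal(μ,σ) then ln T ~ Normal(μ,σ), so the p-quantile of ln T is μ + z_p·σ.
ln(5.7) = 1.74 and ln(20) = 2.996; z_{0.16} = -0.9945, z_{0.66} = 0.4125.
σ = (2.996 − 1.74)/(0.4125 − (-0.9945)) = 0.892.
μ = 1.74 − (-0.9945)·0.892 = 2.628.
E[T] = exp(μ + σ²/2) = exp(2.628 + 0.3980) = 20.6 hours.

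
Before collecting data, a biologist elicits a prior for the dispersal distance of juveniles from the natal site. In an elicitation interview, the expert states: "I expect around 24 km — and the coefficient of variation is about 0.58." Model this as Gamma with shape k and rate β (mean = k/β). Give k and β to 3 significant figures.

k ≈ 2.97, β ≈ 0.124

For Gamma(k, rate β): mean = k/β, variance = k/β², so CV = 1/√k.
CV = 0.58, hence k = 1/CV² = 2.97.
Then β = k/mean = 2.97/24 = 0.124.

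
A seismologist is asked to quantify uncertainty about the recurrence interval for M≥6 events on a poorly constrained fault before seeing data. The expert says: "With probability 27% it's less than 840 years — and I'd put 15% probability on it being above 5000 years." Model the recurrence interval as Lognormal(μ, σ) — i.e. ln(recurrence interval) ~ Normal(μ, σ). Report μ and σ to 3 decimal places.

μ ≈ 7.396, σ ≈ 1.082

If T ~ Lognormal(μ,σ) then ln T ~ Normal(μ,σ), so the p-quantile of ln T is μ + z_p·σ.
ln(840) = 6.733 and ln(5000) = 8.517; z_{0.27} = -0.6128, z_{0.85} = 1.036.
σ = (8.517 − 6.733)/(1.036 − (-0.6128)) = 1.082.
μ = 6.733 − (-0.6128)·1.082 = 7.396.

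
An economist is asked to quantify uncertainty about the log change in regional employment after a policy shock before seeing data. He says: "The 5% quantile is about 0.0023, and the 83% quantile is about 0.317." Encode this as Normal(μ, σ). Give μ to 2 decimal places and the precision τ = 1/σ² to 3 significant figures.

μ = 0.20, τ = 68.2

The p-quantile of Normal(μ,σ) is μ + z_p·σ, with z_{0.05} = -1.645 and z_{0.83} = 0.9542.
Eliminate σ: μ = (z₂·x₁ − z₁·x₂)/(z₂ − z₁) = (0.9542·0.0023 − (-1.645)·0.317)/2.599 = 0.20.
Then σ = (x₂ − x₁)/(z₂ − z₁) = (0.317 − 0.0023)/2.599 = 0.12.
Precision τ = 1/σ² = 1/0.1211² = 68.2.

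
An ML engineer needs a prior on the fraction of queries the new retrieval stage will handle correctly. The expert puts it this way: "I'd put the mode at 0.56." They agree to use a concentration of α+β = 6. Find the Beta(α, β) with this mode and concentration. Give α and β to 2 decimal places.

α = 3.24, β = 2.76

For α,β > 1 the Beta mode is (α−1)/(α+β−2). With α+β = 6, the mode is (α−1)/4.
Set (α−1)/4 = 0.56 → α = 1 + 0.56·4 = 3.24.
β = 6 − α = 2.76.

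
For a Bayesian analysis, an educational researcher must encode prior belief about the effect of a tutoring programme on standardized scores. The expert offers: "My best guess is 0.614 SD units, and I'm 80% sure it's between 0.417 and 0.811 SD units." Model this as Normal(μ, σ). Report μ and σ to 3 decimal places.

μ = 0.614, σ = 0.154

A symmetric 80% interval runs μ ± z·σ with z = 1.282.
Half-width = 0.197, so σ = 0.197/1.282 = 0.154.
μ is the stated best guess, 0.614.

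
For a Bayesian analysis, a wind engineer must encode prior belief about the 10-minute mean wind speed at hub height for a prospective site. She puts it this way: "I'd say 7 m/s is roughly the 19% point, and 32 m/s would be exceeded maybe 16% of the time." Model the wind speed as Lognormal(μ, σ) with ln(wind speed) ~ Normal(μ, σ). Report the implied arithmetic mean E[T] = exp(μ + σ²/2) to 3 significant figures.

If T ~ Lognormal(μ,σ) then ln T ~ Normal(μ,σ), so the p-quantile of ln T is μ + z_p·σ.
ln(7) = 1.946 and ln(32) = 3.466; z_{0.19} = -0.8779, z_{0.84} = 0.9945.
σ = (3.466 − 1.946)/(0.9945 − (-0.8779)) = 0.812.
μ = 1.946 − (-0.8779)·0.812 = 2.659.
E[T] = exp(μ + σ²/2) = exp(2.659 + 0.3294) = 19.8 m/s.

E[T] ≈ 19.8 m/s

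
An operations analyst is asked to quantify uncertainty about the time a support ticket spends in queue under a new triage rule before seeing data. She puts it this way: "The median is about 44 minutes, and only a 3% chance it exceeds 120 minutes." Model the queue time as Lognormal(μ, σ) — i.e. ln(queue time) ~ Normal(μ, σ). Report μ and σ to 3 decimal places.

If T ~ Lognormal(μ,σ) then ln T ~ Normal(μ,σ), so the p-quantile of ln T is μ + z_p·σ.
ln(44) = 3.784 and ln(120) = 4.787; z_{0.5} = 0, z_{0.97} = 1.881.
σ = (4.787 − 3.784)/(1.881 − (0)) = 0.533.
μ = 3.784 − (0)·0.533 = 3.784.

μ ≈ 3.784, σ ≈ 0.533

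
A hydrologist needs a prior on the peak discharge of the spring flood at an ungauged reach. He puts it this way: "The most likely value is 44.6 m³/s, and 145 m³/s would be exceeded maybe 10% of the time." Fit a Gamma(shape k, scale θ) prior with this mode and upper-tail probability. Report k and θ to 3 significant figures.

Gamma(k,θ) with k>1 has mode (k−1)θ, so θ = 44.6/(k−1).
Need P(X < 145) = 0.9 with θ tied to k this way. Start at k = 2, θ = 44.6: P(X<145) ≈ 0.835.
Too low — raise k to concentrate. Iterating converges to k ≈ 2.36.
Then θ = 44.6/(2.36−1) ≈ 32.9.

k ≈ 2.36, θ ≈ 32.9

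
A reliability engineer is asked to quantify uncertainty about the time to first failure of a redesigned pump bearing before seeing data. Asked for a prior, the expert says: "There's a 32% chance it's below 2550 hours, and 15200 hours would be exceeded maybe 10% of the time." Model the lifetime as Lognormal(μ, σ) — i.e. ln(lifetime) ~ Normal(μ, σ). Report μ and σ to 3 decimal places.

If T ~ Lognormal(μ,σ) then ln T ~ Normal(μ,σ), so the p-quantile of ln T is μ + z_p·σ.
ln(2550) = 7.844 and ln(15200) = 9.629; z_{0.32} = -0.4677, z_{0.9} = 1.282.
σ = (9.629 − 7.844)/(1.282 − (-0.4677)) = 1.021.
μ = 7.844 − (-0.4677)·1.021 = 8.321.

μ ≈ 8.321, σ ≈ 1.021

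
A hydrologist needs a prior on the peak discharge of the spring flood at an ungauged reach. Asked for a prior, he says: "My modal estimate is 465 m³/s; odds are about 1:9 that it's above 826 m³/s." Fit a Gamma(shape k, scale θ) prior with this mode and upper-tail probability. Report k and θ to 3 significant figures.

k ≈ 6.76, θ ≈ 80.7

Gamma(k,θ) with k>1 has mode (k−1)θ, so θ = 465/(k−1).
Need P(X < 826) = 0.9 with θ tied to k this way. Start at k = 2, θ = 465: P(X<826) ≈ 0.530.
Too low — raise k to concentrate. Iterating converges to k ≈ 6.76.
Then θ = 465/(6.76−1) ≈ 80.7.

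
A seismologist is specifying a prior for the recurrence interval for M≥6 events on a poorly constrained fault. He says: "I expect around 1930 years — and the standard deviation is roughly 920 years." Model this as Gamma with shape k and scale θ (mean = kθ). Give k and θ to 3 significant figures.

For Gamma(k, scale θ): mean = kθ, variance = kθ², so CV = 1/√k.
CV = SD/mean = 920/1930 = 0.4767, hence k = 1/CV² = 4.4.
Then θ = mean/k = 1930/4.4 = 439.

k ≈ 4.4, θ ≈ 439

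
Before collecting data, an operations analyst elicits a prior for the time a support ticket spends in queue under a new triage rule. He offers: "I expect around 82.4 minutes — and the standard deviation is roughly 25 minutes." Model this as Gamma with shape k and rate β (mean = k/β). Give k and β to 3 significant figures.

k ≈ 10.9, β ≈ 0.132

For Gamma(k, rate β): mean = k/β, variance = k/β², so CV = 1/√k.
CV = SD/mean = 25/82.4 = 0.3034, hence k = 1/CV² = 10.9.
Then β = k/mean = 10.9/82.4 = 0.132.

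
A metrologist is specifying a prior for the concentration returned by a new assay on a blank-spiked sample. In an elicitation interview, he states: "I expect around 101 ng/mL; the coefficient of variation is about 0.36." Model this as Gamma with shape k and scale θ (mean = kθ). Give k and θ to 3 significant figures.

For Gamma(k, scale θ): mean = kθ, variance = kθ², so CV = 1/√k.
CV = 0.36, hence k = 1/CV² = 7.72.
Then θ = mean/k = 101/7.72 = 13.1.

k ≈ 7.72, θ ≈ 13.1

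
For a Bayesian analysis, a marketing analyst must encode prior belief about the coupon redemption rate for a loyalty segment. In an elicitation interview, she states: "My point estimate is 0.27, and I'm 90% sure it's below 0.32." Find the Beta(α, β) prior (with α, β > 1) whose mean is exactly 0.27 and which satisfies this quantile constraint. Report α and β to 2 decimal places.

With mean 0.27 fixed, write α = 0.27s, β = 0.73s where s = α+β.
Need P(θ < 0.32) = 0.9 under Beta(0.27s, 0.73s). Normal approximation: (q−m)/√(m(1−m)/s) ≈ z_{0.9} = 1.28, so s ≈ 0.27·0.73·(1.28)²/(0.32−0.27)² = 129.5.
At s = 129.5: P(θ<0.32) ≈ 0.897. Adjusting to match 0.9 gives s ≈ 132.81.
So α = 0.27·132.81 ≈ 35.86, β = 0.73·132.81 ≈ 96.95.

α ≈ 35.86, β ≈ 96.95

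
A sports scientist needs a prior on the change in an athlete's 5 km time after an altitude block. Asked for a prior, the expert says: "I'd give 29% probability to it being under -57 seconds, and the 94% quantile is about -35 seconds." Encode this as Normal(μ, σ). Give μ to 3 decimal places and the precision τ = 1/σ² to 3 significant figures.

μ = -51.225, τ = 0.00918

The p-quantile of Normal(μ,σ) is μ + z_p·σ, with z_{0.29} = -0.5534 and z_{0.94} = 1.555.
Eliminate σ: μ = (z₂·x₁ − z₁·x₂)/(z₂ − z₁) = (1.555·-57 − (-0.5534)·-35)/2.108 = -51.225.
Then σ = (x₂ − x₁)/(z₂ − z₁) = (-35 − -57)/2.108 = 10.436.
Precision τ = 1/σ² = 1/10.44² = 0.00918.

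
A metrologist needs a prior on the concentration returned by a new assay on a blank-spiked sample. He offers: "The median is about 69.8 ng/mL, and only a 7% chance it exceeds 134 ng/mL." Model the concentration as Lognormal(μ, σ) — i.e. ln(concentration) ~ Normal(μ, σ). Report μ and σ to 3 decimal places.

If T ~ Lognormal(μ,σ) then ln T ~ Normal(μ,σ), so the p-quantile of ln T is μ + z_p·σ.
ln(69.8) = 4.246 and ln(134) = 4.898; z_{0.5} = 0, z_{0.93} = 1.476.
σ = (4.898 − 4.246)/(1.476 − (0)) = 0.442.
μ = 4.246 − (0)·0.442 = 4.246.

μ ≈ 4.246, σ ≈ 0.442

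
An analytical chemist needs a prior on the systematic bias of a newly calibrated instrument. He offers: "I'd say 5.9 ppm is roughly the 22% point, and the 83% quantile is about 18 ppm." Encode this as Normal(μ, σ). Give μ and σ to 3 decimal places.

For Normal(μ,σ), the p-quantile is μ + z_p·σ. Here z_{0.22} = -0.7722, z_{0.83} = 0.9542.
So 5.9 = μ − 0.7722σ and 18 = μ + 0.9542σ.
Subtracting: σ = (18 − 5.9)/(0.9542 − (-0.7722)) = 7.009.
Then μ = 5.9 − (-0.7722)·7.009 = 11.312.

μ = 11.312, σ = 7.009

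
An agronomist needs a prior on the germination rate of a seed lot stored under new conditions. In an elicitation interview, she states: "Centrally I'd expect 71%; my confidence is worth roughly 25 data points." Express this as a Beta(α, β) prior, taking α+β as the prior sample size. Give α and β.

Under the effective-sample-size interpretation, Beta(α, β) has prior mean α/(α+β) and prior sample size α+β.
So α+β = 25 and α/(α+β) = 0.71, giving α = 0.71·25 = 17.75 and β = 25 − 17.75 = 7.25.

α = 17.75, β = 7.25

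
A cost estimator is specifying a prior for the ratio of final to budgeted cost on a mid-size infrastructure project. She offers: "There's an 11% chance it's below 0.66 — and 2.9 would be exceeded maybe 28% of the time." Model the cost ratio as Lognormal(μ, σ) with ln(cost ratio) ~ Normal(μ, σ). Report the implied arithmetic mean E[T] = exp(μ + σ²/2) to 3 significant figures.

E[T] ≈ 2.52

If T ~ Lognormal(μ,σ) then ln T ~ Normal(μ,σ), so the p-quantile of ln T is μ + z_p·σ.
ln(0.66) = -0.4155 and ln(2.9) = 1.065; z_{0.11} = -1.227, z_{0.72} = 0.5828.
σ = (1.065 − -0.4155)/(0.5828 − (-1.227)) = 0.818.
μ = -0.4155 − (-1.227)·0.818 = 0.588.
E[T] = exp(μ + σ²/2) = exp(0.588 + 0.3346) = 2.52.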